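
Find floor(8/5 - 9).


8/5 = 1.6
1.6 - 9 = -7.4
floor(-7.4) = -8

-8


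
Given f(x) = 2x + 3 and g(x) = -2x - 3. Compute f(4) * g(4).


-121


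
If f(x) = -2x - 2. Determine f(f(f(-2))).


f(-2) = 2
f(2) = -6
f(-6) = 10

10


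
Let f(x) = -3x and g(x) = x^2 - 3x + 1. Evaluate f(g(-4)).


g(-4) = 29
f(29) = -87

-87


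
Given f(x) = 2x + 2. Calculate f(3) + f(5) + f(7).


f(3) = 8
f(5) = 12
f(7) = 16
Sum = 36

36


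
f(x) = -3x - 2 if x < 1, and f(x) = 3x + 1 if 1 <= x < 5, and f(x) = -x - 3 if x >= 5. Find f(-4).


-4 satisfies x < 1
f(-4) = 10

10


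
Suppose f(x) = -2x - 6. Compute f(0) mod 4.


f(0) = -6
-6 mod 4 = 2

2


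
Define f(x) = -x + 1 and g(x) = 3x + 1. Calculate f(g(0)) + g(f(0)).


4


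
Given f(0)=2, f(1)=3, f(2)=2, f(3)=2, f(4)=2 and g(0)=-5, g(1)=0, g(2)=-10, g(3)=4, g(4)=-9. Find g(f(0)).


f(0) = 2
g(2) = -10

-10


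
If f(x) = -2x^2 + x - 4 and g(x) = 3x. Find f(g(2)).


g(2) = 6
f(6) = (-2)*(6)^2 + 1*(6) - 4 = -70

-70


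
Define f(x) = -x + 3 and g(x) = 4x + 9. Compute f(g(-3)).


g(-3) = -3
f(-3) = 6

6


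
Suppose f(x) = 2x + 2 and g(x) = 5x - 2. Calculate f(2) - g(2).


-2


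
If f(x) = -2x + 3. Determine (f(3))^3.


f(3) = -3
(-3)^3 = -27

-27


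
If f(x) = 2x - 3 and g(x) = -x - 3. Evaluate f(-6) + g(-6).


-12


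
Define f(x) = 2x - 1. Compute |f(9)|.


f(9) = 17
|17| = 17

17


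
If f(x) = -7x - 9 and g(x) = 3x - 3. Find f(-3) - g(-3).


f(-3) = 12
g(-3) = -12
Difference = 24

24


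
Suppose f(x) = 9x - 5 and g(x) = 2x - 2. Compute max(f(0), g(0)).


-2


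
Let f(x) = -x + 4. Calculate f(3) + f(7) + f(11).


f(3) = 1
f(7) = -3
f(11) = -7
Sum = -9

-9


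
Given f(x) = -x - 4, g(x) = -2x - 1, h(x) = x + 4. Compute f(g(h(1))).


h(1) = 5
g(5) = -11
f(-11) = 7

7


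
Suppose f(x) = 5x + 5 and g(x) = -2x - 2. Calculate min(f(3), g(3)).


f(3) = 20
g(3) = -8
min = -8

-8


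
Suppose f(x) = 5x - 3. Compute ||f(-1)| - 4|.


f(-1) = -8
|-8| = 8
|8 - 4| = 4

4


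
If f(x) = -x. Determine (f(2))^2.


f(2) = -2
(-2)^2 = 4

4


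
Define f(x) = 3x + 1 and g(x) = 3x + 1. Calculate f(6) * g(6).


f(6) = 19
g(6) = 19
Product = 361

361


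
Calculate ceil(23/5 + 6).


23/5 = 4.6
4.6 + 6 = 10.6
ceil(10.6) = 11

11


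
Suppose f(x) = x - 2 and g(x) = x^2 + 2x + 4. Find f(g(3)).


17


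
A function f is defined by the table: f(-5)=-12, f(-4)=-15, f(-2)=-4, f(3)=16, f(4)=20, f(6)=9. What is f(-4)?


Reading from the table at x = -4

-15


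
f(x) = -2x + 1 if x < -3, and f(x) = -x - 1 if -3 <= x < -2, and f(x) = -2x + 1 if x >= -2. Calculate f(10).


10 satisfies x >= -2
f(10) = -19

-19


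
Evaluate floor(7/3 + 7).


7/3 = 2.3333
2.3333 + 7 = 9.3333
floor(9.3333) = 9

9


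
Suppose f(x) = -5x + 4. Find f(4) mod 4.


f(4) = -16
-16 mod 4 = 0

0


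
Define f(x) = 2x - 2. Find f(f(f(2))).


f(2) = 2
f(2) = 2
f(2) = 2

2


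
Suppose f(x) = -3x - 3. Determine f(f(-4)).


f(-4) = 9
f(9) = -30

-30


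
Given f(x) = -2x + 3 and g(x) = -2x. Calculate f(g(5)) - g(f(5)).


f(g(5)) = 23
g(f(5)) = 14
Difference = 9

9


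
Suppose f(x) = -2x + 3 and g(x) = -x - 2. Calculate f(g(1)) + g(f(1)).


f(g(1)) = 9
g(f(1)) = -3
Sum = 6

6


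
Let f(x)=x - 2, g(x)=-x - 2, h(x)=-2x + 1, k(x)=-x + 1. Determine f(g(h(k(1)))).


k(1) = 0
h(0) = 1
g(1) = -3
f(-3) = -5

-5


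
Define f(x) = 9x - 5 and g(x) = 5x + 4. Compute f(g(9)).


g(9) = 49
f(49) = 436

436


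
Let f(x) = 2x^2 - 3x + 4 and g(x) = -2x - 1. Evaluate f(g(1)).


g(1) = -3
f(-3) = 2*(-3)^2 - 3*(-3) + 4 = 31

31


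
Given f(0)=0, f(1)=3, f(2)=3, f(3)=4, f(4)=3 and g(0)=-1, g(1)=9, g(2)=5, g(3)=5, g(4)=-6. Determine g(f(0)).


f(0) = 0
g(0) = -1

-1


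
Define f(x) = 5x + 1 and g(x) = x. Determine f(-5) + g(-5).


f(-5) = -24
g(-5) = -5
Sum = -29

-29


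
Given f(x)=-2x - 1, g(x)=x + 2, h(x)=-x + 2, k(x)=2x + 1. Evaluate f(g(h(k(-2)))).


k(-2) = -3
h(-3) = 5
g(5) = 7
f(7) = -15

-15


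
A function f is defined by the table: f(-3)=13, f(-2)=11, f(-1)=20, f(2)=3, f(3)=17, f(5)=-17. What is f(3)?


Reading from the table at x = 3

17


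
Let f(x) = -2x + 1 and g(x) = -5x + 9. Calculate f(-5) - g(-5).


f(-5) = 11
g(-5) = 34
Difference = -23

-23


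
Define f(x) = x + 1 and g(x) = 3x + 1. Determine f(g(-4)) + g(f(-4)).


f(g(-4)) = -10
g(f(-4)) = -8
Sum = -18

-18


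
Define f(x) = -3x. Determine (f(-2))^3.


216


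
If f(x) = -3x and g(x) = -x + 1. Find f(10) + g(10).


f(10) = -30
g(10) = -9
Sum = -39

-39


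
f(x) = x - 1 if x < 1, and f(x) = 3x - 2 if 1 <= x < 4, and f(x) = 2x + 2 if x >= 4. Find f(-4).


-4 satisfies x < 1
f(-4) = -5

-5


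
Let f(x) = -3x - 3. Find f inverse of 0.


Solve -3x - 3 = 0
x = (0 + 3) / (-3) = -1

-1


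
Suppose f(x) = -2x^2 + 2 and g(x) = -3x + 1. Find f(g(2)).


-48


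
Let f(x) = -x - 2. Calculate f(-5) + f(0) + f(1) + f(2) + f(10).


f(-5) = 3
f(0) = -2
f(1) = -3
f(2) = -4
f(10) = -12
Sum = -18

-18


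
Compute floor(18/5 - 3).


18/5 = 3.6
3.6 - 3 = 0.6
floor(0.6) = 0

0


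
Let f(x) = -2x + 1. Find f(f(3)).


f(3) = -5
f(-5) = 11

11


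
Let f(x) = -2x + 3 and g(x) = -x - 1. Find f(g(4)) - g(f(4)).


f(g(4)) = 13
g(f(4)) = 4
Difference = 9

9


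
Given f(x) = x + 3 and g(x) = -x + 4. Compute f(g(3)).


g(3) = 1
f(1) = 4

4


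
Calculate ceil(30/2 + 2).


30/2 = 15
15 + 2 = 17
ceil(17) = 17

17


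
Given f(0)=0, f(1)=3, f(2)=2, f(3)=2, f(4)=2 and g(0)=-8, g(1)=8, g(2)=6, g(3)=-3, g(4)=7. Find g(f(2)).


6


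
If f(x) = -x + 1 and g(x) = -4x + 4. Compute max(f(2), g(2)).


f(2) = -1
g(2) = -4
max = -1

-1


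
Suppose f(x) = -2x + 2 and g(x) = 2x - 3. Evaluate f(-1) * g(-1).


f(-1) = 4
g(-1) = -5
Product = -20

-20


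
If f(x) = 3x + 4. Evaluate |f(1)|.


7


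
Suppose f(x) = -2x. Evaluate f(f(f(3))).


f(3) = -6
f(-6) = 12
f(12) = -24

-24


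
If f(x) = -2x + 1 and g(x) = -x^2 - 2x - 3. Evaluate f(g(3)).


g(3) = -18
f(-18) = 37

37


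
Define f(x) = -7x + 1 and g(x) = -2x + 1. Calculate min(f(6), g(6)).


f(6) = -41
g(6) = -11
min = -41

-41


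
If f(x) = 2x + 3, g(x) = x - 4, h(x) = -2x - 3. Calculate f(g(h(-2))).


h(-2) = 1
g(1) = -3
f(-3) = -3

-3


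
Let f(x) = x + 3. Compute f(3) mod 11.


f(3) = 6
6 mod 11 = 6

6


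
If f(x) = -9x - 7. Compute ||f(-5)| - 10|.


f(-5) = 38
|38| = 38
|38 - 10| = 28

28


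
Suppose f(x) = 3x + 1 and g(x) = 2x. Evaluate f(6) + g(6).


f(6) = 19
g(6) = 12
Sum = 31

31


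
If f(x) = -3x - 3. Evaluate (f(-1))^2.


f(-1) = 0
(0)^2 = 0

0


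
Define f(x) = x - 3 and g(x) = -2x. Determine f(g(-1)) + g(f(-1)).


f(g(-1)) = -1
g(f(-1)) = 8
Sum = 7

7


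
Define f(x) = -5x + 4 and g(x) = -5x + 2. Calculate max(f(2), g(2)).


-6


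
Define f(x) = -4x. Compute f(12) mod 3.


f(12) = -48
-48 mod 3 = 0

0


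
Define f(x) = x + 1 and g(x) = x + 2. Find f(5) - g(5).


f(5) = 6
g(5) = 7
Difference = -1

-1


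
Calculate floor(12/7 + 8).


12/7 = 1.7143
1.7143 + 8 = 9.7143
floor(9.7143) = 9

9


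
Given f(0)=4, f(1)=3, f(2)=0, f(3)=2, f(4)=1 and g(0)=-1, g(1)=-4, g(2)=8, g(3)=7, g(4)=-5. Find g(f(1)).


f(1) = 3
g(3) = 7

7


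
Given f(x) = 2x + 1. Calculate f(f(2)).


f(2) = 5
f(5) = 11

11


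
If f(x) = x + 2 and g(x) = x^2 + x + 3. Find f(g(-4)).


g(-4) = 15
f(15) = 17

17


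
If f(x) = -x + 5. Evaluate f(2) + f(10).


f(2) = 3
f(10) = -5
Sum = -2

-2


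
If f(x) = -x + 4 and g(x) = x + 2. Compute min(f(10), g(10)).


f(10) = -6
g(10) = 12
min = -6

-6


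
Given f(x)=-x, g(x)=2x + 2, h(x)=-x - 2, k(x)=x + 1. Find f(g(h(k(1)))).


k(1) = 2
h(2) = -4
g(-4) = -6
f(-6) = 6

6


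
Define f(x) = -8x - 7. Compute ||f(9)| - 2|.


f(9) = -79
|-79| = 79
|79 - 2| = 77

77


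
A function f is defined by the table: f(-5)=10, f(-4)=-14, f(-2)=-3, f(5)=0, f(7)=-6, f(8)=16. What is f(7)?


Reading from the table at x = 7

-6


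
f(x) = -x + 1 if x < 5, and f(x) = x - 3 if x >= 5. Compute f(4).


4 satisfies x < 5
f(4) = -3

-3


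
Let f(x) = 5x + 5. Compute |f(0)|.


f(0) = 5
|5| = 5

5


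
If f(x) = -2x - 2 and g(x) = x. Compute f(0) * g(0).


f(0) = -2
g(0) = 0
Product = 0

0


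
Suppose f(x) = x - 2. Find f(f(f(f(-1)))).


f(-1) = -3
f(-3) = -5
f(-5) = -7
f(-7) = -9

-9


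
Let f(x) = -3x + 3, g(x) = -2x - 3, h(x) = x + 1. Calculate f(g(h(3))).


h(3) = 4
g(4) = -11
f(-11) = 36

36


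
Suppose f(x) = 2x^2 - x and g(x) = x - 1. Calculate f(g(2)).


1


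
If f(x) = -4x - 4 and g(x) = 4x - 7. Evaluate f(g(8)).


g(8) = 25
f(25) = -104

-104


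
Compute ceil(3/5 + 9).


3/5 = 0.6
0.6 + 9 = 9.6
ceil(9.6) = 10

10


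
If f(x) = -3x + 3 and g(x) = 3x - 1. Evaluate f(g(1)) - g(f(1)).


f(g(1)) = -3
g(f(1)) = -1
Difference = -2

-2


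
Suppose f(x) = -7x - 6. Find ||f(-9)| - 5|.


f(-9) = 57
|57| = 57
|57 - 5| = 52

52


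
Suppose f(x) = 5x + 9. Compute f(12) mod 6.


3


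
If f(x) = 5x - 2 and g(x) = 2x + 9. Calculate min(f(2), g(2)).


f(2) = 8
g(2) = 13
min = 8

8


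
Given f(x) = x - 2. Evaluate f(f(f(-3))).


-9


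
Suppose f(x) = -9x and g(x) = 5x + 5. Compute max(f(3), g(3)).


f(3) = -27
g(3) = 20
max = 20

20


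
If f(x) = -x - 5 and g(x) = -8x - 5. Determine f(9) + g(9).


f(9) = -14
g(9) = -77
Sum = -91

-91


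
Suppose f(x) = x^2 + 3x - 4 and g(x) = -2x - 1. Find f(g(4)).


g(4) = -9
f(-9) = 1*(-9)^2 + 3*(-9) - 4 = 50

50


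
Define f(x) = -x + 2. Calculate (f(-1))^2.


9


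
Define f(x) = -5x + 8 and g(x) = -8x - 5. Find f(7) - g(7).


f(7) = -27
g(7) = -61
Difference = 34

34


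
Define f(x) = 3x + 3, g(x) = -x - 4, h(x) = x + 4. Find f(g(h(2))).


h(2) = 6
g(6) = -10
f(-10) = -27

-27


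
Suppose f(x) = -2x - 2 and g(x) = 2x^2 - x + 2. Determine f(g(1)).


g(1) = 3
f(3) = -8

-8


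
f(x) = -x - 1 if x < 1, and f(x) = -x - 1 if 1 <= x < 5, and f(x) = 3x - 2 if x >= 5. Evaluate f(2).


2 satisfies 1 <= x < 5
f(2) = -3

-3


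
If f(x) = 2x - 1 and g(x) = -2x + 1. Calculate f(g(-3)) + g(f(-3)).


f(g(-3)) = 13
g(f(-3)) = 15
Sum = 28

28


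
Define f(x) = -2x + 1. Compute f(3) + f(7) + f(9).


f(3) = -5
f(7) = -13
f(9) = -17
Sum = -35

-35


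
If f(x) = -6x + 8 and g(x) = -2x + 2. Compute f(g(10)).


116


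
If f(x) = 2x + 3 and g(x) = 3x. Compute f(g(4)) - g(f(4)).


f(g(4)) = 27
g(f(4)) = 33
Difference = -6

-6


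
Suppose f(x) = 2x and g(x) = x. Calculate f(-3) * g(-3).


f(-3) = -6
g(-3) = -3
Product = 18

18


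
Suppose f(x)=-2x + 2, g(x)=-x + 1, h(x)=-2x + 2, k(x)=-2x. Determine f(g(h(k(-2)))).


k(-2) = 4
h(4) = -6
g(-6) = 7
f(7) = -12

-12


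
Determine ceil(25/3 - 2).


25/3 = 8.3333
8.3333 - 2 = 6.3333
ceil(6.3333) = 7

7


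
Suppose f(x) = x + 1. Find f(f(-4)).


-2


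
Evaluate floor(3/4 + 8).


3/4 = 0.75
0.75 + 8 = 8.75
floor(8.75) = 8

8


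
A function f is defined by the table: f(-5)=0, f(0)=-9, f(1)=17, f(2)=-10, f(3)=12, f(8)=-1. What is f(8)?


Reading from the table at x = 8

-1


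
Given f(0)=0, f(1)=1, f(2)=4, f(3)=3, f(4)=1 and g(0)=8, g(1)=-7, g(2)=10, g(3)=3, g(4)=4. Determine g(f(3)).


f(3) = 3
g(3) = 3

3


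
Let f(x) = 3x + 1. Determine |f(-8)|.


f(-8) = -23
|-23| = 23

23


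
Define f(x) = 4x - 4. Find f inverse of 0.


1


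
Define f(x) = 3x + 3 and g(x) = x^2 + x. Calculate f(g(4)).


g(4) = 20
f(20) = 63

63


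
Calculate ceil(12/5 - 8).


12/5 = 2.4
2.4 - 8 = -5.6
ceil(-5.6) = -5

-5


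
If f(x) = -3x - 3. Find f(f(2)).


f(2) = -9
f(-9) = 24

24


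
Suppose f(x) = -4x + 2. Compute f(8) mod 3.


f(8) = -30
-30 mod 3 = 0

0


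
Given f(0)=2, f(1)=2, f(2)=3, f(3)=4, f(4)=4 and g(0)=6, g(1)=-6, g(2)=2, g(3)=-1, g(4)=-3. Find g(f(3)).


f(3) = 4
g(4) = -3

-3


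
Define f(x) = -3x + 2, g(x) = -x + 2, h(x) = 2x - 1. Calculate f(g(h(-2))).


h(-2) = -5
g(-5) = 7
f(7) = -19

-19


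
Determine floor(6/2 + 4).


6/2 = 3
3 + 4 = 7
floor(7) = 7

7


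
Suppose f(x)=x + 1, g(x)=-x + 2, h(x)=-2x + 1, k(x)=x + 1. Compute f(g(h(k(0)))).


4


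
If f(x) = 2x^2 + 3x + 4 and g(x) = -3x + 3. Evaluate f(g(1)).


4


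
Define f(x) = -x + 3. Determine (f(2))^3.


1


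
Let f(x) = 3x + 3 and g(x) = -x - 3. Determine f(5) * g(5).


-144


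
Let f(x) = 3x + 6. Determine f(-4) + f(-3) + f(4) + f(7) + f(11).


f(-4) = -6
f(-3) = -3
f(4) = 18
f(7) = 27
f(11) = 39
Sum = 75

75


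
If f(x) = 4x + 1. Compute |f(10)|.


f(10) = 41
|41| = 41

41


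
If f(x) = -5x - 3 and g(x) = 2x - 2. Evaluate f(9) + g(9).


-32


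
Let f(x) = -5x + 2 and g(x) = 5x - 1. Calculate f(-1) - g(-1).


f(-1) = 7
g(-1) = -6
Difference = 13

13


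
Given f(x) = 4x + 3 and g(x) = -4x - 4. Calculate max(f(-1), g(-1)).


f(-1) = -1
g(-1) = 0
max = 0

0


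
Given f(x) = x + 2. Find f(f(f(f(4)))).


f(4) = 6
f(6) = 8
f(8) = 10
f(10) = 12

12


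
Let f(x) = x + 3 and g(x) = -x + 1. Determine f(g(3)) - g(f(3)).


6


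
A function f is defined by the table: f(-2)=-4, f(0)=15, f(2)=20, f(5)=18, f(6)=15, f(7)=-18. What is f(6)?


Reading from the table at x = 6

15


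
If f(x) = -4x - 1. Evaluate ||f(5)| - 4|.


17


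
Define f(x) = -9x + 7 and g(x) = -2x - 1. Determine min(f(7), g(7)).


f(7) = -56
g(7) = -15
min = -56

-56


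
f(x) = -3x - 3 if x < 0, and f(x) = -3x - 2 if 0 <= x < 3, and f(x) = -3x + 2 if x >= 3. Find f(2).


-8


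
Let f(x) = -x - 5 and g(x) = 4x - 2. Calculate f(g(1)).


g(1) = 2
f(2) = -7

-7


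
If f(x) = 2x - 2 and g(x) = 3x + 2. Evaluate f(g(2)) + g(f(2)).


f(g(2)) = 14
g(f(2)) = 8
Sum = 22

22


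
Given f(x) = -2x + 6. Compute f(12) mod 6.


f(12) = -18
-18 mod 6 = 0

0


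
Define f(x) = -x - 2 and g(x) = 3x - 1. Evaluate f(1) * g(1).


f(1) = -3
g(1) = 2
Product = -6

-6


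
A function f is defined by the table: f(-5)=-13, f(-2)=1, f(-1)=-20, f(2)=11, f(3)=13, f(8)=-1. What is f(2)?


Reading from the table at x = 2

11


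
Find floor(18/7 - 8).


18/7 = 2.5714
2.5714 - 8 = -5.4286
floor(-5.4286) = -6

-6


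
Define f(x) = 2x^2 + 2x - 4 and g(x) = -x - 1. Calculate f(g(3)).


g(3) = -4
f(-4) = 2*(-4)^2 + 2*(-4) - 4 = 20

20


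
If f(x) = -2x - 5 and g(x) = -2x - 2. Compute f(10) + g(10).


f(10) = -25
g(10) = -22
Sum = -47

-47


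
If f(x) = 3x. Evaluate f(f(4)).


f(4) = 12
f(12) = 36

36


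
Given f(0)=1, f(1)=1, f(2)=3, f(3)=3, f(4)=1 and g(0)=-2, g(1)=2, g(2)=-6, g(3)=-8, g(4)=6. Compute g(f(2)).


f(2) = 3
g(3) = -8

-8


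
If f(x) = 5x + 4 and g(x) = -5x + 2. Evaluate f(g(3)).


g(3) = -13
f(-13) = -61

-61


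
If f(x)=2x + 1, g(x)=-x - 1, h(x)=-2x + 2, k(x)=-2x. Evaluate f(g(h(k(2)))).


k(2) = -4
h(-4) = 10
g(10) = -11
f(-11) = -21

-21


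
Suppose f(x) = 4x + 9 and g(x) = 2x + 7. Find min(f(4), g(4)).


f(4) = 25
g(4) = 15
min = 15

15


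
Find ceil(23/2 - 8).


23/2 = 11.5
11.5 - 8 = 3.5
ceil(3.5) = 4

4


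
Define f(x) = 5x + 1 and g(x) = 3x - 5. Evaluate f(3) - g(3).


f(3) = 16
g(3) = 4
Difference = 12

12


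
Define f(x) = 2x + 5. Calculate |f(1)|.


f(1) = 7
|7| = 7

7


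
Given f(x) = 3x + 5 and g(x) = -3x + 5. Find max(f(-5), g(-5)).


f(-5) = -10
g(-5) = 20
max = 20

20


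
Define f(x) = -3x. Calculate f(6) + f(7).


f(6) = -18
f(7) = -21
Sum = -39

-39


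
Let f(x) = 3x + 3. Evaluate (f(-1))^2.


0


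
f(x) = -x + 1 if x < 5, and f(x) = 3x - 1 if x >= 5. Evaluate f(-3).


-3 satisfies x < 5
f(-3) = 4

4


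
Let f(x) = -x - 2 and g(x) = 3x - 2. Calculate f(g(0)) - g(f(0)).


f(g(0)) = 0
g(f(0)) = -8
Difference = 8

8


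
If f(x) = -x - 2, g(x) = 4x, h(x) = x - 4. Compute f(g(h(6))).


h(6) = 2
g(2) = 8
f(8) = -10

-10


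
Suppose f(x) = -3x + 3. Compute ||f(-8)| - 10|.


17


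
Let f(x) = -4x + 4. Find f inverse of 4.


Solve -4x + 4 = 4
x = (4 - 4) / (-4) = 0

0


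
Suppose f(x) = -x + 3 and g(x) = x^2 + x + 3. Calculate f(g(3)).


g(3) = 15
f(15) = -12

-12


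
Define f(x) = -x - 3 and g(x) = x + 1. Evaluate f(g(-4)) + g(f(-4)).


2


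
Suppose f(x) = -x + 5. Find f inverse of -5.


Solve -x + 5 = -5
x = (-5 - 5) / (-1) = 10

10


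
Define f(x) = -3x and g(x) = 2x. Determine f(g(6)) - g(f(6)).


f(g(6)) = -36
g(f(6)) = -36
Difference = 0

0


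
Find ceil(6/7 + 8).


6/7 = 0.8571
0.8571 + 8 = 8.8571
ceil(8.8571) = 9

9


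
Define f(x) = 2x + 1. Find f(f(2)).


f(2) = 5
f(5) = 11

11


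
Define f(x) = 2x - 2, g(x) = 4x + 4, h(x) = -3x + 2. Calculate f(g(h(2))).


h(2) = -4
g(-4) = -12
f(-12) = -26

-26


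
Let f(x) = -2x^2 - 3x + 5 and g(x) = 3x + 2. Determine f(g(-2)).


-15


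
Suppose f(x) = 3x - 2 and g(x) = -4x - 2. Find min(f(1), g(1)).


f(1) = 1
g(1) = -6
min = -6

-6


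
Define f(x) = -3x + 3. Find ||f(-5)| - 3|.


f(-5) = 18
|18| = 18
|18 - 3| = 15

15


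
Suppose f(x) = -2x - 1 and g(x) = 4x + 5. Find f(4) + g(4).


f(4) = -9
g(4) = 21
Sum = 12

12


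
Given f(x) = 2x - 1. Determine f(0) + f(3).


f(0) = -1
f(3) = 5
Sum = 4

4


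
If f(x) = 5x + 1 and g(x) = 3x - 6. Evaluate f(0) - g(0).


f(0) = 1
g(0) = -6
Difference = 7

7


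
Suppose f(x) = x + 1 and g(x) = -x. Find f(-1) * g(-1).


0


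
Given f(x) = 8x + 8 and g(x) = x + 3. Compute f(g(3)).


g(3) = 6
f(6) = 56

56


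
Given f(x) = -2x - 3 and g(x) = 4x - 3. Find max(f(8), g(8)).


f(8) = -19
g(8) = 29
max = 29

29


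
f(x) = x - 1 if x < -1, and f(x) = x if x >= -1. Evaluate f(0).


0 satisfies x >= -1
f(0) = 0

0


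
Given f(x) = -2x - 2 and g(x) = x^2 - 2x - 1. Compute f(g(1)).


g(1) = -2
f(-2) = 2

2


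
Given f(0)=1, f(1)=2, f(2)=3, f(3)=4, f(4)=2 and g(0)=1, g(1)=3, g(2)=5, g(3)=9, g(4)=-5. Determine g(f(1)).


f(1) = 2
g(2) = 5

5


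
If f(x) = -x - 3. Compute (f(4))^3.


f(4) = -7
(-7)^3 = -343

-343


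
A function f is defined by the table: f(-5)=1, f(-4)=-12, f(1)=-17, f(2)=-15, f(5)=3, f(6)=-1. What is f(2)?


Reading from the table at x = 2

-15


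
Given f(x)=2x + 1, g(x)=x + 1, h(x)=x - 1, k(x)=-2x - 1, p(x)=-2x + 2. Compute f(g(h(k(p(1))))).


p(1) = 0
k(0) = -1
h(-1) = -2
g(-2) = -1
f(-1) = -1

-1


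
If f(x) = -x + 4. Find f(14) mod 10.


f(14) = -10
-10 mod 10 = 0

0


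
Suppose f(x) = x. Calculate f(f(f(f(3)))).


f(3) = 3
f(3) = 3
f(3) = 3
f(3) = 3

3


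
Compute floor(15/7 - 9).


15/7 = 2.1429
2.1429 - 9 = -6.8571
floor(-6.8571) = -7

-7


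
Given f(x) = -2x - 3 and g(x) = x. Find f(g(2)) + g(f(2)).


f(g(2)) = -7
g(f(2)) = -7
Sum = -14

-14


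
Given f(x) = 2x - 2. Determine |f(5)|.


f(5) = 8
|8| = 8

8


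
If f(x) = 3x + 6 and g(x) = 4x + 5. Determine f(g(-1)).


9


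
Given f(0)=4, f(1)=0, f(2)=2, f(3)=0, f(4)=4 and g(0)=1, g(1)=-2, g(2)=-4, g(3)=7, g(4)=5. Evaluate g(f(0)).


f(0) = 4
g(4) = 5

5


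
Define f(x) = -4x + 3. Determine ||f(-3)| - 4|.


11


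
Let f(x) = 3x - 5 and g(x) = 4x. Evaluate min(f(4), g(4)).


f(4) = 7
g(4) = 16
min = 7

7


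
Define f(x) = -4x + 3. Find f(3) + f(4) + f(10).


f(3) = -9
f(4) = -13
f(10) = -37
Sum = -59

-59


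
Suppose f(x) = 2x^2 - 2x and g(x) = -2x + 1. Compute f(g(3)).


60


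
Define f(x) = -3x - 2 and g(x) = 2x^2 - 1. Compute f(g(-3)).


-53


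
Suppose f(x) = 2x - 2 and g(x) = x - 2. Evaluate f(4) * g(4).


f(4) = 6
g(4) = 2
Product = 12

12


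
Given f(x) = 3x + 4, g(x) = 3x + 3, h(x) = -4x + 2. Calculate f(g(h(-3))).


h(-3) = 14
g(14) = 45
f(45) = 139

139


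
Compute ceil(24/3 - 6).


24/3 = 8
8 - 6 = 2
ceil(2) = 2

2


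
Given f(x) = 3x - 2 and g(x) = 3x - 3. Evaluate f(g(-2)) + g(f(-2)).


f(g(-2)) = -29
g(f(-2)) = -27
Sum = -56

-56


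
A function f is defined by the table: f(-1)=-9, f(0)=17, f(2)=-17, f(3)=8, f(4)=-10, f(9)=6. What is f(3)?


Reading from the table at x = 3

8


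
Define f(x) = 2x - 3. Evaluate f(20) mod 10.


f(20) = 37
37 mod 10 = 7

7


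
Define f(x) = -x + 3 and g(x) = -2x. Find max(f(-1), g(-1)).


f(-1) = 4
g(-1) = 2
max = 4

4


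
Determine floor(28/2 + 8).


28/2 = 14
14 + 8 = 22
floor(22) = 22

22


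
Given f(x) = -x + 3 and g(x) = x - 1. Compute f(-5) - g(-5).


f(-5) = 8
g(-5) = -6
Difference = 14

14


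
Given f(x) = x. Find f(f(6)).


f(6) = 6
f(6) = 6

6


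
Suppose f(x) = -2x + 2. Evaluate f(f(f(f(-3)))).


-58


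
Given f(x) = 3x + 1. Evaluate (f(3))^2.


f(3) = 10
(10)^2 = 100

100


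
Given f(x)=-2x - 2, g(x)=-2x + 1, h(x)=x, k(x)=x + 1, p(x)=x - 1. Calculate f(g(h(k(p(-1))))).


p(-1) = -2
k(-2) = -1
h(-1) = -1
g(-1) = 3
f(3) = -8

-8


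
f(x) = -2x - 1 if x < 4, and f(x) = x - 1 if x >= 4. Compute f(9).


9 satisfies x >= 4
f(9) = 8

8


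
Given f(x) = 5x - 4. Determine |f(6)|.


f(6) = 26
|26| = 26

26


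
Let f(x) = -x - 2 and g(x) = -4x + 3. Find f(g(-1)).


g(-1) = 7
f(7) = -9

-9


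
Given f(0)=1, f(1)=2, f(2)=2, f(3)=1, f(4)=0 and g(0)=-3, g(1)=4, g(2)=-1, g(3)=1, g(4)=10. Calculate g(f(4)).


f(4) = 0
g(0) = -3

-3


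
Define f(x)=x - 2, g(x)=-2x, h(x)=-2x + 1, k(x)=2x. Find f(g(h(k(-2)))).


k(-2) = -4
h(-4) = 9
g(9) = -18
f(-18) = -20

-20


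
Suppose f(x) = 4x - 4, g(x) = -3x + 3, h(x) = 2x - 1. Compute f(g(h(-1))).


h(-1) = -3
g(-3) = 12
f(12) = 44

44


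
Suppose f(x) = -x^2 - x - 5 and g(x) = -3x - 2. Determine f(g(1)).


-25


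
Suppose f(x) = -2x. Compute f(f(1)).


f(1) = -2
f(-2) = 4

4


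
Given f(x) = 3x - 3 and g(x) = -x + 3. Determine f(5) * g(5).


f(5) = 12
g(5) = -2
Product = -24

-24


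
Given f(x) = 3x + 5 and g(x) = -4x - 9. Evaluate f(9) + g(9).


f(9) = 32
g(9) = -45
Sum = -13

-13


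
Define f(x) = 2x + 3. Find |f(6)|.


15


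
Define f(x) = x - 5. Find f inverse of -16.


Solve x - 5 = -16
x = (-16 + 5) / 1 = -11

-11


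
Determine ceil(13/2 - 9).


13/2 = 6.5
6.5 - 9 = -2.5
ceil(-2.5) = -2

-2


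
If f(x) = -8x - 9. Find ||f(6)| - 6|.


f(6) = -57
|-57| = 57
|57 - 6| = 51

51


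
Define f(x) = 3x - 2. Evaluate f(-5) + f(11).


f(-5) = -17
f(11) = 31
Sum = 14

14


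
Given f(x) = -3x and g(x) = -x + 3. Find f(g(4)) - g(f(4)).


f(g(4)) = 3
g(f(4)) = 15
Difference = -12

-12


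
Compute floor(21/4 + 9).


21/4 = 5.25
5.25 + 9 = 14.25
floor(14.25) = 14

14


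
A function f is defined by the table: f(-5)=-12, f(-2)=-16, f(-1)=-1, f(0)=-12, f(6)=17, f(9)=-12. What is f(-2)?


Reading from the table at x = -2

-16


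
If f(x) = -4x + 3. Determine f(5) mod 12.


f(5) = -17
-17 mod 12 = 7

7


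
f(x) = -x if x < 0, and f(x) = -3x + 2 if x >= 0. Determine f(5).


5 satisfies x >= 0
f(5) = -13

-13


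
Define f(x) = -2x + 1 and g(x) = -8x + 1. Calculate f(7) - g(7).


f(7) = -13
g(7) = -55
Difference = 42

42


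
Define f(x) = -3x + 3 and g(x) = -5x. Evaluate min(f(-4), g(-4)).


15


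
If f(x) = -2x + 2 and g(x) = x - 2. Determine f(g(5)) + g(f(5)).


f(g(5)) = -4
g(f(5)) = -10
Sum = -14

-14


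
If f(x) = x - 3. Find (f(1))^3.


f(1) = -2
(-2)^3 = -8

-8


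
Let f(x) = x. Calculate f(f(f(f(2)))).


f(2) = 2
f(2) = 2
f(2) = 2
f(2) = 2

2


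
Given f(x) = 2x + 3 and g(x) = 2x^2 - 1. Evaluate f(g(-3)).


g(-3) = 17
f(17) = 37

37


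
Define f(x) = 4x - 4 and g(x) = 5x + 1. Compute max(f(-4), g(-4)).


f(-4) = -20
g(-4) = -19
max = -19

-19


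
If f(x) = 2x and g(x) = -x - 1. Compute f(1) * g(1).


f(1) = 2
g(1) = -2
Product = -4

-4


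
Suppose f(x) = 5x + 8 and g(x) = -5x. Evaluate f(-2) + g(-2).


f(-2) = -2
g(-2) = 10
Sum = 8

8


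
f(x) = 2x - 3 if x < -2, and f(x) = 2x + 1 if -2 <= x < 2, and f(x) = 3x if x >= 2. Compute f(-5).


-13


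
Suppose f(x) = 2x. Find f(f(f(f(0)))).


f(0) = 0
f(0) = 0
f(0) = 0
f(0) = 0

0


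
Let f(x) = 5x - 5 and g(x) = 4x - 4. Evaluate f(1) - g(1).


f(1) = 0
g(1) = 0
Difference = 0

0


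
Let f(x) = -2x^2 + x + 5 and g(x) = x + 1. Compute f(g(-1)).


5


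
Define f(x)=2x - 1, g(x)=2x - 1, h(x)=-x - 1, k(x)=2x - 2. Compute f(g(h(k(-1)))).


k(-1) = -4
h(-4) = 3
g(3) = 5
f(5) = 9

9


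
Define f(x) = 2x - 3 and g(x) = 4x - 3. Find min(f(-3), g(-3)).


f(-3) = -9
g(-3) = -15
min = -15

-15


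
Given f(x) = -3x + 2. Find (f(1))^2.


f(1) = -1
(-1)^2 = 1

1


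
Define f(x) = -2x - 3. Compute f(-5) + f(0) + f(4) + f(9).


-28


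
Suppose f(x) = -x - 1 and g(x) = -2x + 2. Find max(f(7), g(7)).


-8


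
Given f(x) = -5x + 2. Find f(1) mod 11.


f(1) = -3
-3 mod 11 = 8

8


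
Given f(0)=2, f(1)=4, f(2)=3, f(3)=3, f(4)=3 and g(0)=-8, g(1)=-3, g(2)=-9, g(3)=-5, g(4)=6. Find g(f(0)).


f(0) = 2
g(2) = -9

-9


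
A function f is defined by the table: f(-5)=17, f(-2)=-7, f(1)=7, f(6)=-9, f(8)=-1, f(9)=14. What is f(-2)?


Reading from the table at x = -2

-7


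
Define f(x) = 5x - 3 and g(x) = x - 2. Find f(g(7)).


22


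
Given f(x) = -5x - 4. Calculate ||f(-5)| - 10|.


f(-5) = 21
|21| = 21
|21 - 10| = 11

11


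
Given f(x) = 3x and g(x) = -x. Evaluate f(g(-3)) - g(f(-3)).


f(g(-3)) = 9
g(f(-3)) = 9
Difference = 0

0


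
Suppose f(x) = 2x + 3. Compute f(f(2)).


f(2) = 7
f(7) = 17

17


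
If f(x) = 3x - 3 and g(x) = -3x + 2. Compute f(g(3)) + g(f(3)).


f(g(3)) = -24
g(f(3)) = -16
Sum = -40

-40


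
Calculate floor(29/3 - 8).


29/3 = 9.6667
9.6667 - 8 = 1.6667
floor(1.6667) = 1

1


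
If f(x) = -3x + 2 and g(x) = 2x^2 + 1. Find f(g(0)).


g(0) = 1
f(1) = -1

-1


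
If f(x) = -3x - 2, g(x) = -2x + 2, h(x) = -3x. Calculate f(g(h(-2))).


h(-2) = 6
g(6) = -10
f(-10) = 28

28


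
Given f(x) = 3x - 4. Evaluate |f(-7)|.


f(-7) = -25
|-25| = 25

25


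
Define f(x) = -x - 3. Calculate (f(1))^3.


f(1) = -4
(-4)^3 = -64

-64


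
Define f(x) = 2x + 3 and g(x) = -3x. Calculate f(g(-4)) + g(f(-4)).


f(g(-4)) = 27
g(f(-4)) = 15
Sum = 42

42


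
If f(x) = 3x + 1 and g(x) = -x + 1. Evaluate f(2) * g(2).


-7


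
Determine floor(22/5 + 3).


7


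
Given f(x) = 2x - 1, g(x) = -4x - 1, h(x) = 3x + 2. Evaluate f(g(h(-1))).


h(-1) = -1
g(-1) = 3
f(3) = 5

5


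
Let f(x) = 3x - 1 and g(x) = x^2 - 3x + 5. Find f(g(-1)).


g(-1) = 9
f(9) = 26

26


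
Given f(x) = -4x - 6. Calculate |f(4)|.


22


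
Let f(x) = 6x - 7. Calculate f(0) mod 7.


f(0) = -7
-7 mod 7 = 0

0


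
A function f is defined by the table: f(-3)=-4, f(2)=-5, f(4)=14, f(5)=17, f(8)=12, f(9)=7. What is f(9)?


7


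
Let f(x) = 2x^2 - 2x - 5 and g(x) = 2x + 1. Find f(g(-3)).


g(-3) = -5
f(-5) = 2*(-5)^2 - 2*(-5) - 5 = 55

55


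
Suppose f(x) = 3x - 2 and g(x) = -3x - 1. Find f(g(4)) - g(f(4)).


f(g(4)) = -41
g(f(4)) = -31
Difference = -10

-10


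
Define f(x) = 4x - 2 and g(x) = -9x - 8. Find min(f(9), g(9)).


f(9) = 34
g(9) = -89
min = -89

-89


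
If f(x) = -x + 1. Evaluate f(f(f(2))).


f(2) = -1
f(-1) = 2
f(2) = -1

-1


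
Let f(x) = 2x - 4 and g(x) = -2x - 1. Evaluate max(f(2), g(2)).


f(2) = 0
g(2) = -5
max = 0

0


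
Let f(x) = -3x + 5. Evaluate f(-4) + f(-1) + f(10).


f(-4) = 17
f(-1) = 8
f(10) = -25
Sum = 0

0


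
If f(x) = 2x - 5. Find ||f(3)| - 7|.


6


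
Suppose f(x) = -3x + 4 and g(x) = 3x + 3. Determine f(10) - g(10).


f(10) = -26
g(10) = 33
Difference = -59

-59


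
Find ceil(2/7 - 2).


2/7 = 0.2857
0.2857 - 2 = -1.7143
ceil(-1.7143) = -1

-1


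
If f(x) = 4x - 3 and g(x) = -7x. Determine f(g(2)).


g(2) = -14
f(-14) = -59

-59


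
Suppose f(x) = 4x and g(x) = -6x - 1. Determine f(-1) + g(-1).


f(-1) = -4
g(-1) = 5
Sum = 1

1


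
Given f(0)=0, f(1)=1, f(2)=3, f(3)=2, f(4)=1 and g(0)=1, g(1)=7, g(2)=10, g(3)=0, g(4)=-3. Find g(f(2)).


f(2) = 3
g(3) = 0

0


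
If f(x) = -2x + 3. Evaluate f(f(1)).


f(1) = 1
f(1) = 1

1


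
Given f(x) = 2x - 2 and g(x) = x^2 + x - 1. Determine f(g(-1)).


g(-1) = -1
f(-1) = -4

-4


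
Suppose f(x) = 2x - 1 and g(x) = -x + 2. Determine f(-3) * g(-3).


f(-3) = -7
g(-3) = 5
Product = -35

-35


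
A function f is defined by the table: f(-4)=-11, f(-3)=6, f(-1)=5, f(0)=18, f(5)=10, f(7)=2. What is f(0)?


Reading from the table at x = 0

18


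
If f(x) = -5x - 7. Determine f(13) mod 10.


f(13) = -72
-72 mod 10 = 8

8


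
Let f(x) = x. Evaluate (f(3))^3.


f(3) = 3
(3)^3 = 27

27


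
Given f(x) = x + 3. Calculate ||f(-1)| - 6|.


f(-1) = 2
|2| = 2
|2 - 6| = 4

4


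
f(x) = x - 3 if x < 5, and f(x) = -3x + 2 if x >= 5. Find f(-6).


-6 satisfies x < 5
f(-6) = -9

-9


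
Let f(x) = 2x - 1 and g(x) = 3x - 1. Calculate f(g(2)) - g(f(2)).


f(g(2)) = 9
g(f(2)) = 8
Difference = 1

1


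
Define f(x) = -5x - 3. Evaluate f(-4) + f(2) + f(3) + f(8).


f(-4) = 17
f(2) = -13
f(3) = -18
f(8) = -43
Sum = -57

-57


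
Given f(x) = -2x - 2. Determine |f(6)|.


f(6) = -14
|-14| = 14

14


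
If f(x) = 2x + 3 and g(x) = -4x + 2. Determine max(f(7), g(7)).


f(7) = 17
g(7) = -26
max = 17

17


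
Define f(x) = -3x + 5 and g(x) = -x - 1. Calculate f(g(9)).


g(9) = -10
f(-10) = 35

35


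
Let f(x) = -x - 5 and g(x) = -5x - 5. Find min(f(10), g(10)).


f(10) = -15
g(10) = -55
min = -55

-55


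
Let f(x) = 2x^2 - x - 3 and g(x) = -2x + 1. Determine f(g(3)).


g(3) = -5
f(-5) = 2*(-5)^2 - 1*(-5) - 3 = 52

52


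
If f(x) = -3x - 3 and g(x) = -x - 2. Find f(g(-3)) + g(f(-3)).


f(g(-3)) = -6
g(f(-3)) = -8
Sum = -14

-14


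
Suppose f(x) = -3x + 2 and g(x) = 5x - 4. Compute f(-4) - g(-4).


38


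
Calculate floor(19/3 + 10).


19/3 = 6.3333
6.3333 + 10 = 16.3333
floor(16.3333) = 16

16


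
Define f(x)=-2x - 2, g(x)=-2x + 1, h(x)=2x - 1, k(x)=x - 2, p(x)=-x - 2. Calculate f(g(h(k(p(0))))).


p(0) = -2
k(-2) = -4
h(-4) = -9
g(-9) = 19
f(19) = -40

-40


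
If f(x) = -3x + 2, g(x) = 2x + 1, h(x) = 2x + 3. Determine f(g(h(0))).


h(0) = 3
g(3) = 7
f(7) = -19

-19


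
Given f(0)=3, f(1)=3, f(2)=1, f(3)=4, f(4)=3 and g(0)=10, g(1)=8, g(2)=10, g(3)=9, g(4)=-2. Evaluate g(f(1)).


f(1) = 3
g(3) = 9

9


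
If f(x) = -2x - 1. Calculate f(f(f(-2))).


f(-2) = 3
f(3) = -7
f(-7) = 13

13


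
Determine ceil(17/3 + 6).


17/3 = 5.6667
5.6667 + 6 = 11.6667
ceil(11.6667) = 12

12


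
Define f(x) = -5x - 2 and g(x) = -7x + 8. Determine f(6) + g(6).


f(6) = -32
g(6) = -34
Sum = -66

-66


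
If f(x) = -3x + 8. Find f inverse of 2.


2


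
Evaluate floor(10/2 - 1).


10/2 = 5
5 - 1 = 4
floor(4) = 4

4


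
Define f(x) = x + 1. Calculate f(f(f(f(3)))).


f(3) = 4
f(4) = 5
f(5) = 6
f(6) = 7

7


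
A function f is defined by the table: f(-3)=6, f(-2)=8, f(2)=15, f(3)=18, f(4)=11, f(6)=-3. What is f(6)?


-3


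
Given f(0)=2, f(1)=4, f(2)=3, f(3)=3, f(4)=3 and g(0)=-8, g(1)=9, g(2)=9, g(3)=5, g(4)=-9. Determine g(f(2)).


f(2) = 3
g(3) = 5

5


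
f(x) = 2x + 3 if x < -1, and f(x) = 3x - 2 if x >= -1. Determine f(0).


0 satisfies x >= -1
f(0) = -2

-2


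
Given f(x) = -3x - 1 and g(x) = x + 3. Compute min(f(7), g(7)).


f(7) = -22
g(7) = 10
min = -22

-22


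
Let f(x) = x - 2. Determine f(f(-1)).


f(-1) = -3
f(-3) = -5

-5


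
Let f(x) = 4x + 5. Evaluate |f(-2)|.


f(-2) = -3
|-3| = 3

3


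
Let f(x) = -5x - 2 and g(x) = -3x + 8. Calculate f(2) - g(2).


f(2) = -12
g(2) = 2
Difference = -14

-14


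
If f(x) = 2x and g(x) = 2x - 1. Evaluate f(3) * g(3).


f(3) = 6
g(3) = 5
Product = 30

30


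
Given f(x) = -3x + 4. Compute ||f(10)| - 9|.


f(10) = -26
|-26| = 26
|26 - 9| = 17

17


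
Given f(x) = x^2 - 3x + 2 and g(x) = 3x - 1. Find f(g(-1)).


g(-1) = -4
f(-4) = 1*(-4)^2 - 3*(-4) + 2 = 30

30


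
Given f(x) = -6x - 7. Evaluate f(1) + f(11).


-86


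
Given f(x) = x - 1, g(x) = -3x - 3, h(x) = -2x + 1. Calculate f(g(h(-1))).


-13


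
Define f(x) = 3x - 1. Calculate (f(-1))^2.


16


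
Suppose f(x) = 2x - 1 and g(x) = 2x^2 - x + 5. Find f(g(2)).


21


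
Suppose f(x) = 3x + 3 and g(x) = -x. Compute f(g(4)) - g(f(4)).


f(g(4)) = -9
g(f(4)) = -15
Difference = 6

6


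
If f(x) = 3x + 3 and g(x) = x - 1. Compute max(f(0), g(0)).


f(0) = 3
g(0) = -1
max = 3

3


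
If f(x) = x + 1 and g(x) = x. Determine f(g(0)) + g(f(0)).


2


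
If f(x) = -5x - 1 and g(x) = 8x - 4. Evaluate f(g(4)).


g(4) = 28
f(28) = -141

-141


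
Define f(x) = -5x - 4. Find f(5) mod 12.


f(5) = -29
-29 mod 12 = 7

7


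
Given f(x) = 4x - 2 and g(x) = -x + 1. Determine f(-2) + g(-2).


f(-2) = -10
g(-2) = 3
Sum = -7

-7


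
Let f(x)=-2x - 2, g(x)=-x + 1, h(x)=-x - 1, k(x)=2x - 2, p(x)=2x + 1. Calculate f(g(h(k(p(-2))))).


p(-2) = -3
k(-3) = -8
h(-8) = 7
g(7) = -6
f(-6) = 10

10


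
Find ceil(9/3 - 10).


9/3 = 3
3 - 10 = -7
ceil(-7) = -7

-7


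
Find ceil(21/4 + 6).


12


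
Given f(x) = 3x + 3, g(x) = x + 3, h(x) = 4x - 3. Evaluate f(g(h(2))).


h(2) = 5
g(5) = 8
f(8) = 27

27


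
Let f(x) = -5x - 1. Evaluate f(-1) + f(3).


-12


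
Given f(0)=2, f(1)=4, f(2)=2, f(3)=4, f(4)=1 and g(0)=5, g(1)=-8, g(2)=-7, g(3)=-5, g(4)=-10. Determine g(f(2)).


f(2) = 2
g(2) = -7

-7


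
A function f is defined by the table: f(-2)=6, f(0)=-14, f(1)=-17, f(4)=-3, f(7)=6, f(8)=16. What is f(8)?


Reading from the table at x = 8

16


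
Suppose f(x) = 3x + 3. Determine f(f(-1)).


f(-1) = 0
f(0) = 3

3


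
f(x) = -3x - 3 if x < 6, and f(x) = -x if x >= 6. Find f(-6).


-6 satisfies x < 6
f(-6) = 15

15


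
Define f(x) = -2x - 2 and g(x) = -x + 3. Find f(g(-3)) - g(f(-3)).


f(g(-3)) = -14
g(f(-3)) = -1
Difference = -13

-13


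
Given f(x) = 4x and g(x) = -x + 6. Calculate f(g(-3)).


36


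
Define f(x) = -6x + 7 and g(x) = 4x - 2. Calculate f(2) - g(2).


f(2) = -5
g(2) = 6
Difference = -11

-11


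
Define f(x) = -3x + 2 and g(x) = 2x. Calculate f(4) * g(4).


f(4) = -10
g(4) = 8
Product = -80

-80


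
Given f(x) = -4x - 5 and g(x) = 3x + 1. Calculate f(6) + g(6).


-10


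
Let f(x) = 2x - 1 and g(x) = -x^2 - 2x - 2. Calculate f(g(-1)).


g(-1) = -1
f(-1) = -3

-3


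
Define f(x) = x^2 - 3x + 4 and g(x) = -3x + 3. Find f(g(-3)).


112


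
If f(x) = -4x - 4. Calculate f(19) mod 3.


f(19) = -80
-80 mod 3 = 1

1


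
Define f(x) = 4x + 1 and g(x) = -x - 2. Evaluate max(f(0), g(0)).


f(0) = 1
g(0) = -2
max = 1

1


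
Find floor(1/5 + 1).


1/5 = 0.2
0.2 + 1 = 1.2
floor(1.2) = 1

1


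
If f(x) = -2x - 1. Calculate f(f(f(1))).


f(1) = -3
f(-3) = 5
f(5) = -11

-11


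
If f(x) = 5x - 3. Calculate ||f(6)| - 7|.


20


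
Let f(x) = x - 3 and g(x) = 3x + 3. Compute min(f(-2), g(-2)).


f(-2) = -5
g(-2) = -3
min = -5

-5


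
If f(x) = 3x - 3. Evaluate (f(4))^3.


f(4) = 9
(9)^3 = 729

729


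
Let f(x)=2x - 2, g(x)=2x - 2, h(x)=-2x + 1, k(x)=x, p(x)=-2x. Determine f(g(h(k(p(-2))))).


p(-2) = 4
k(4) = 4
h(4) = -7
g(-7) = -16
f(-16) = -34

-34


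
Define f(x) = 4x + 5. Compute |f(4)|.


f(4) = 21
|21| = 21

21


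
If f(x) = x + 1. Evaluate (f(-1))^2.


f(-1) = 0
(0)^2 = 0

0


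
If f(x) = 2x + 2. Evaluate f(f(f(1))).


f(1) = 4
f(4) = 10
f(10) = 22

22


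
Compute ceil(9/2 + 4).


9/2 = 4.5
4.5 + 4 = 8.5
ceil(8.5) = 9

9


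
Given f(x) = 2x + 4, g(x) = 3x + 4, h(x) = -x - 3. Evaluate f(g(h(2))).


h(2) = -5
g(-5) = -11
f(-11) = -18

-18


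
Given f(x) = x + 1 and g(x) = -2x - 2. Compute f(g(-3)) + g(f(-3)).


f(g(-3)) = 5
g(f(-3)) = 2
Sum = 7

7


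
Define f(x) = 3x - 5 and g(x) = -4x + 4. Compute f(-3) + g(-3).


f(-3) = -14
g(-3) = 16
Sum = 2

2


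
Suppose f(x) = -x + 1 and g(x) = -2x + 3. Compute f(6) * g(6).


f(6) = -5
g(6) = -9
Product = 45

45


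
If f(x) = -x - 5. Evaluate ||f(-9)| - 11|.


f(-9) = 4
|4| = 4
|4 - 11| = 7

7


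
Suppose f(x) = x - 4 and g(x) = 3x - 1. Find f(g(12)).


g(12) = 35
f(35) = 31

31


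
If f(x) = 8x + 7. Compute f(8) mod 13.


f(8) = 71
71 mod 13 = 6

6


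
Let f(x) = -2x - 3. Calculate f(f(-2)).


f(-2) = 1
f(1) = -5

-5


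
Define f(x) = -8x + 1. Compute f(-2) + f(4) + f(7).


f(-2) = 17
f(4) = -31
f(7) = -55
Sum = -69

-69


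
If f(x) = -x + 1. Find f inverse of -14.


Solve -x + 1 = -14
x = (-14 - 1) / (-1) = 15

15


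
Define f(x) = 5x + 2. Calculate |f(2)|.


f(2) = 12
|12| = 12

12


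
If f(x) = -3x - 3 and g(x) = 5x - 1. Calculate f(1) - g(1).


-10


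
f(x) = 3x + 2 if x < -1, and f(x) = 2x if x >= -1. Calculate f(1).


2


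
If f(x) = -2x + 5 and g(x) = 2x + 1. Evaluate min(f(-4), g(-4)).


f(-4) = 13
g(-4) = -7
min = -7

-7


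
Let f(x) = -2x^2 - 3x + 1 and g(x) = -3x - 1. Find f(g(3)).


g(3) = -10
f(-10) = (-2)*(-10)^2 - 3*(-10) + 1 = -169

-169


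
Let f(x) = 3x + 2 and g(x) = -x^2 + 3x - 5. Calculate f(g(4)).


g(4) = -9
f(-9) = -25

-25


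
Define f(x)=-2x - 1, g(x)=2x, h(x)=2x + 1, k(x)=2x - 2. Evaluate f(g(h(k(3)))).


k(3) = 4
h(4) = 9
g(9) = 18
f(18) = -37

-37


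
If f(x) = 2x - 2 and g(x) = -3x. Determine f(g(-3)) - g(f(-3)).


f(g(-3)) = 16
g(f(-3)) = 24
Difference = -8

-8


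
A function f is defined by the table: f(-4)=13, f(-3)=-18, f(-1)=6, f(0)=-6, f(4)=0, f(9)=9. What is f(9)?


Reading from the table at x = 9

9


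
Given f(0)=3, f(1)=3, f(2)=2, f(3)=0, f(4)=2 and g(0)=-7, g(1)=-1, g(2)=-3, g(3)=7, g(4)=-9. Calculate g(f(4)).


f(4) = 2
g(2) = -3

-3


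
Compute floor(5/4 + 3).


5/4 = 1.25
1.25 + 3 = 4.25
floor(4.25) = 4

4


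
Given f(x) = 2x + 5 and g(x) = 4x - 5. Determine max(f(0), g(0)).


f(0) = 5
g(0) = -5
max = 5

5


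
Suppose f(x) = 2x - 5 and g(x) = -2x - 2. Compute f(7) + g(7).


f(7) = 9
g(7) = -16
Sum = -7

-7


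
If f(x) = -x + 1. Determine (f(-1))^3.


8


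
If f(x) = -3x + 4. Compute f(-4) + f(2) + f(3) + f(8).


f(-4) = 16
f(2) = -2
f(3) = -5
f(8) = -20
Sum = -11

-11


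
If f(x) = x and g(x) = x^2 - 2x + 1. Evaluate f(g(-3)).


g(-3) = 16
f(16) = 16

16
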